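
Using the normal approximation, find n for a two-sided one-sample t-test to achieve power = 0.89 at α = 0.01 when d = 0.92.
n = 18

Sample size formula (one-sample t-test, normal approximation):
n = ((z_{α/2} + z_β) / d)²

z_{α/2} = 2.576 (for α = 0.01, two-sided)
z_β = 1.227 (for power = 0.89)
d = 0.92

n = ((2.576 + 1.227) / 0.92)²
n = (4.134)²
n ≈ 17.09
Round up to the next whole number: n = 18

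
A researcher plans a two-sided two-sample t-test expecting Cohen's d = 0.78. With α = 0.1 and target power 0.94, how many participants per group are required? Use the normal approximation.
n = 34 per group

Sample size formula (two-sample t-test, normal approximation):
n = 2 · ((z_{α/2} + z_β) / d)²

z_{α/2} = 1.645 (for α = 0.1, two-sided)
z_β = 1.555 (for power = 0.94)
d = 0.78

n = 2 · ((1.645 + 1.555) / 0.78)²
n = 2 · (4.103)²
n ≈ 33.67
Round up to the next whole number: n = 34 per group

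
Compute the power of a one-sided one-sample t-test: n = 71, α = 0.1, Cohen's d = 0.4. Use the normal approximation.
Power ≈ 0.98

Power calculation (one-sample t-test, normal approximation):
z_β = d · √n - z_α
z_β = 0.4 · √71 - 1.282
z_β = 0.4 · 8.426 - 1.282
z_β = 2.089

Power = Φ(z_β) = Φ(2.089) ≈ 0.982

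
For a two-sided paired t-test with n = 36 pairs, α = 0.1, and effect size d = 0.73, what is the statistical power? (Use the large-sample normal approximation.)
Power ≈ 1.00

Power calculation (paired t-test, normal approximation):
z_β = d · √n - z_{α/2}
z_β = 0.73 · √36 - 1.645
z_β = 0.73 · 6.000 - 1.645
z_β = 2.735

Power = Φ(z_β) = Φ(2.735) ≈ 0.997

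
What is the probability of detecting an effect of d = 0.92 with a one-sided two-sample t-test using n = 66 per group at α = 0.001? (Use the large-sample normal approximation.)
Power ≈ 0.99

Power calculation (two-sample t-test, normal approximation):
z_β = d · √(n/2) - z_α
z_β = 0.92 · √(66/2) - 3.090
z_β = 0.92 · 5.745 - 3.090
z_β = 2.195

Power = Φ(z_β) = Φ(2.195) ≈ 0.986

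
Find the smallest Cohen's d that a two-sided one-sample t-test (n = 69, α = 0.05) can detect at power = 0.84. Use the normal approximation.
d ≈ 0.36

Minimum detectable effect (one-sample t-test, normal approximation):
d = (z_{α/2} + z_β) / √n
d = (1.960 + 0.994) / √69
d = 2.954 / 8.307
d ≈ 0.36

By Cohen's convention (0.2 small / 0.5 medium / 0.8 large): small effect.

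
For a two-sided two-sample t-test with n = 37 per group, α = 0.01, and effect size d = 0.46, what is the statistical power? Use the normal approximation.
Power ≈ 0.28

Power calculation (two-sample t-test, normal approximation):
z_β = d · √(n/2) - z_{α/2}
z_β = 0.46 · √(37/2) - 2.576
z_β = 0.46 · 4.301 - 2.576
z_β = -0.597

Power = Φ(z_β) = Φ(-0.597) ≈ 0.275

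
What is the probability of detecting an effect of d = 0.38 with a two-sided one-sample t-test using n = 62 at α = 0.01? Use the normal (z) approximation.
Power ≈ 0.66

Power calculation (one-sample t-test, normal approximation):
z_β = d · √n - z_{α/2}
z_β = 0.38 · √62 - 2.576
z_β = 0.38 · 7.874 - 2.576
z_β = 0.416

Power = Φ(z_β) = Φ(0.416) ≈ 0.661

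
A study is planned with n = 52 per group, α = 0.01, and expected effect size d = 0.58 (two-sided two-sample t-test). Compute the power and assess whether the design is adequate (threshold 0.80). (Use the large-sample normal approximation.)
Power ≈ 0.65; the study is underpowered (power < 0.80)

Power calculation (two-sample t-test, normal approximation):
z_β = d · √(n/2) - z_{α/2}
z_β = 0.58 · √(52/2) - 2.576
z_β = 0.58 · 5.099 - 2.576
z_β = 0.382

Power = Φ(z_β) = Φ(0.382) ≈ 0.649

Effect size d = 0.58 is medium by Cohen's convention (0.2/0.5/0.8).

Threshold: power ≥ 0.80 is conventionally adequate.
Power ≈ 0.65 → the study is underpowered (power < 0.80).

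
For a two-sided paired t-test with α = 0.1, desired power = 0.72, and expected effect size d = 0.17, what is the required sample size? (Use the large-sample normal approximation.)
n = 172 pairs

Sample size formula (paired t-test, normal approximation):
n = ((z_{α/2} + z_β) / d)²

z_{α/2} = 1.645 (for α = 0.1, two-sided)
z_β = 0.583 (for power = 0.72)
d = 0.17

n = ((1.645 + 0.583) / 0.17)²
n = (13.106)²
n ≈ 171.77
Round up to the next whole number: n = 172 pairs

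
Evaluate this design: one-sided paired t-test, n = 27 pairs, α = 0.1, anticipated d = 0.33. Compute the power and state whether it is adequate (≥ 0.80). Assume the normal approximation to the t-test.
Power ≈ 0.67; the study is underpowered (power < 0.80)

Power calculation (paired t-test, normal approximation):
z_β = d · √n - z_α
z_β = 0.33 · √27 - 1.282
z_β = 0.33 · 5.196 - 1.282
z_β = 0.433

Power = Φ(z_β) = Φ(0.433) ≈ 0.668

Effect size d = 0.33 is small by Cohen's convention (0.2/0.5/0.8).

Threshold: power ≥ 0.80 is conventionally adequate.
Power ≈ 0.67 → the study is underpowered (power < 0.80).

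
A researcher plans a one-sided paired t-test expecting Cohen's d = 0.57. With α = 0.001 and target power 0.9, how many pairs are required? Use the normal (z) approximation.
n = 59 pairs

Sample size formula (paired t-test, normal approximation):
n = ((z_α + z_β) / d)²

z_α = 3.090 (for α = 0.001, one-sided)
z_β = 1.282 (for power = 0.9)
d = 0.57

n = ((3.090 + 1.282) / 0.57)²
n = (7.670)²
n ≈ 58.83
Round up to the next whole number: n = 59 pairs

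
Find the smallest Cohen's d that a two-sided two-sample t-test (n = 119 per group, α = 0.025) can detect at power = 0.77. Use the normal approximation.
d ≈ 0.39

Minimum detectable effect (two-sample t-test, normal approximation):
d = (z_{α/2} + z_β) / √(n/2)
d = (2.241 + 0.739) / √(119/2)
d = 2.980 / 7.714
d ≈ 0.39

By Cohen's convention (0.2 small / 0.5 medium / 0.8 large): small effect.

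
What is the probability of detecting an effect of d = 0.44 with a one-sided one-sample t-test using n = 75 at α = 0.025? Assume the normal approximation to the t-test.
Power ≈ 0.97

Power calculation (one-sample t-test, normal approximation):
z_β = d · √n - z_α
z_β = 0.44 · √75 - 1.960
z_β = 0.44 · 8.660 - 1.960
z_β = 1.851

Power = Φ(z_β) = Φ(1.851) ≈ 0.968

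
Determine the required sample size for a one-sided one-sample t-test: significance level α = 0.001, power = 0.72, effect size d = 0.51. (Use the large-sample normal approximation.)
n = 52

Sample size formula (one-sample t-test, normal approximation):
n = ((z_α + z_β) / d)²

z_α = 3.090 (for α = 0.001, one-sided)
z_β = 0.583 (for power = 0.72)
d = 0.51

n = ((3.090 + 0.583) / 0.51)²
n = (7.202)²
n ≈ 51.87
Round up to the next whole number: n = 52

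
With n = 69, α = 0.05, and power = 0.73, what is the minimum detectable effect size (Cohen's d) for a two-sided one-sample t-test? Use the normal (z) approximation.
d ≈ 0.31

Minimum detectable effect (one-sample t-test, normal approximation):
d = (z_{α/2} + z_β) / √n
d = (1.960 + 0.613) / √69
d = 2.573 / 8.307
d ≈ 0.31

By Cohen's convention (0.2 small / 0.5 medium / 0.8 large): small effect.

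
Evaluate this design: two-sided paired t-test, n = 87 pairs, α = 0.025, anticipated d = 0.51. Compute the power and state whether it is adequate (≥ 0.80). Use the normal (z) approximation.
Power ≈ 0.99; the study is adequately powered (power ≥ 0.80)

Power calculation (paired t-test, normal approximation):
z_β = d · √n - z_{α/2}
z_β = 0.51 · √87 - 2.241
z_β = 0.51 · 9.327 - 2.241
z_β = 2.516

Power = Φ(z_β) = Φ(2.516) ≈ 0.994

Effect size d = 0.51 is medium by Cohen's convention (0.2/0.5/0.8).

Threshold: power ≥ 0.80 is conventionally adequate.
Power ≈ 0.99 → the study is adequately powered (power ≥ 0.80).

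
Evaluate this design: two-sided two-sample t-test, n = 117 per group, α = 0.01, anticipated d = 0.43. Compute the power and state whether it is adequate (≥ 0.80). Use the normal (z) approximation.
Power ≈ 0.76; the study is underpowered (power < 0.80)

Power calculation (two-sample t-test, normal approximation):
z_β = d · √(n/2) - z_{α/2}
z_β = 0.43 · √(117/2) - 2.576
z_β = 0.43 · 7.649 - 2.576
z_β = 0.713

Power = Φ(z_β) = Φ(0.713) ≈ 0.762

Effect size d = 0.43 is small by Cohen's convention (0.2/0.5/0.8).

Threshold: power ≥ 0.80 is conventionally adequate.
Power ≈ 0.76 → the study is underpowered (power < 0.80).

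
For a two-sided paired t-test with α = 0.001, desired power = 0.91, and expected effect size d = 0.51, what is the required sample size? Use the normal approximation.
n = 83 pairs

Sample size formula (paired t-test, normal approximation):
n = ((z_{α/2} + z_β) / d)²

z_{α/2} = 3.291 (for α = 0.001, two-sided)
z_β = 1.341 (for power = 0.91)
d = 0.51

n = ((3.291 + 1.341) / 0.51)²
n = (9.082)²
n ≈ 82.48
Round up to the next whole number: n = 83 pairs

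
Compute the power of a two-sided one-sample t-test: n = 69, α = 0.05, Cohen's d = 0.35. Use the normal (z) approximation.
Power ≈ 0.83

Power calculation (one-sample t-test, normal approximation):
z_β = d · √n - z_{α/2}
z_β = 0.35 · √69 - 1.960
z_β = 0.35 · 8.307 - 1.960
z_β = 0.947

Power = Φ(z_β) = Φ(0.947) ≈ 0.828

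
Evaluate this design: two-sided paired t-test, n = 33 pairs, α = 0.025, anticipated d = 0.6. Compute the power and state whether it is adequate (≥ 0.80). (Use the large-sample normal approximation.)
Power ≈ 0.89; the study is adequately powered (power ≥ 0.80)

Power calculation (paired t-test, normal approximation):
z_β = d · √n - z_{α/2}
z_β = 0.6 · √33 - 2.241
z_β = 0.6 · 5.745 - 2.241
z_β = 1.205

Power = Φ(z_β) = Φ(1.205) ≈ 0.886

Effect size d = 0.6 is medium by Cohen's convention (0.2/0.5/0.8).

Threshold: power ≥ 0.80 is conventionally adequate.
Power ≈ 0.89 → the study is adequately powered (power ≥ 0.80).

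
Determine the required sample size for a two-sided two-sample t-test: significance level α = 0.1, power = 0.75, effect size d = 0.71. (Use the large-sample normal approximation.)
n = 22 per group

Sample size formula (two-sample t-test, normal approximation):
n = 2 · ((z_{α/2} + z_β) / d)²

z_{α/2} = 1.645 (for α = 0.1, two-sided)
z_β = 0.674 (for power = 0.75)
d = 0.71

n = 2 · ((1.645 + 0.674) / 0.71)²
n = 2 · (3.266)²
n ≈ 21.33
Round up to the next whole number: n = 22 per group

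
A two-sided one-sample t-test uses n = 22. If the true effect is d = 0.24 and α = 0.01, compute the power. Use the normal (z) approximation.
Power ≈ 0.07

Power calculation (one-sample t-test, normal approximation):
z_β = d · √n - z_{α/2}
z_β = 0.24 · √22 - 2.576
z_β = 0.24 · 4.690 - 2.576
z_β = -1.450

Power = Φ(z_β) = Φ(-1.450) ≈ 0.074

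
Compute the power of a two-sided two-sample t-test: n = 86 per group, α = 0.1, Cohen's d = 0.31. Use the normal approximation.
Power ≈ 0.65

Power calculation (two-sample t-test, normal approximation):
z_β = d · √(n/2) - z_{α/2}
z_β = 0.31 · √(86/2) - 1.645
z_β = 0.31 · 6.557 - 1.645
z_β = 0.388

Power = Φ(z_β) = Φ(0.388) ≈ 0.651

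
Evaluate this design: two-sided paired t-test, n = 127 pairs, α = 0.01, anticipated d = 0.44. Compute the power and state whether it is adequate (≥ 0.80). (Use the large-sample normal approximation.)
Power ≈ 0.99; the study is adequately powered (power ≥ 0.80)

Power calculation (paired t-test, normal approximation):
z_β = d · √n - z_{α/2}
z_β = 0.44 · √127 - 2.576
z_β = 0.44 · 11.269 - 2.576
z_β = 2.383

Power = Φ(z_β) = Φ(2.383) ≈ 0.991

Effect size d = 0.44 is small by Cohen's convention (0.2/0.5/0.8).

Threshold: power ≥ 0.80 is conventionally adequate.
Power ≈ 0.99 → the study is adequately powered (power ≥ 0.80).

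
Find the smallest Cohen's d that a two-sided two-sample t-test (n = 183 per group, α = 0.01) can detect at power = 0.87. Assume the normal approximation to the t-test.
d ≈ 0.39

Minimum detectable effect (two-sample t-test, normal approximation):
d = (z_{α/2} + z_β) / √(n/2)
d = (2.576 + 1.126) / √(183/2)
d = 3.702 / 9.566
d ≈ 0.39

By Cohen's convention (0.2 small / 0.5 medium / 0.8 large): small effect.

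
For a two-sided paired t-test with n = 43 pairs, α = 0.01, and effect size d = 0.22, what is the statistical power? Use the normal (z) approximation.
Power ≈ 0.13

Power calculation (paired t-test, normal approximation):
z_β = d · √n - z_{α/2}
z_β = 0.22 · √43 - 2.576
z_β = 0.22 · 6.557 - 2.576
z_β = -1.133

Power = Φ(z_β) = Φ(-1.133) ≈ 0.129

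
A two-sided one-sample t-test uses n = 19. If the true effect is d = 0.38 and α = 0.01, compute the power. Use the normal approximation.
Power ≈ 0.18

Power calculation (one-sample t-test, normal approximation):
z_β = d · √n - z_{α/2}
z_β = 0.38 · √19 - 2.576
z_β = 0.38 · 4.359 - 2.576
z_β = -0.919

Power = Φ(z_β) = Φ(-0.919) ≈ 0.179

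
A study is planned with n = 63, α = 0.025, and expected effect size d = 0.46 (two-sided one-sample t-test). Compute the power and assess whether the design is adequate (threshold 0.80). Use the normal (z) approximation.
Power ≈ 0.92; the study is adequately powered (power ≥ 0.80)

Power calculation (one-sample t-test, normal approximation):
z_β = d · √n - z_{α/2}
z_β = 0.46 · √63 - 2.241
z_β = 0.46 · 7.937 - 2.241
z_β = 1.410

Power = Φ(z_β) = Φ(1.410) ≈ 0.921

Effect size d = 0.46 is small by Cohen's convention (0.2/0.5/0.8).

Threshold: power ≥ 0.80 is conventionally adequate.
Power ≈ 0.92 → the study is adequately powered (power ≥ 0.80).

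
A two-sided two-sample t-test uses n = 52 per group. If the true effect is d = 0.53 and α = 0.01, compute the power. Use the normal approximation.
Power ≈ 0.55

Power calculation (two-sample t-test, normal approximation):
z_β = d · √(n/2) - z_{α/2}
z_β = 0.53 · √(52/2) - 2.576
z_β = 0.53 · 5.099 - 2.576
z_β = 0.127

Power = Φ(z_β) = Φ(0.127) ≈ 0.550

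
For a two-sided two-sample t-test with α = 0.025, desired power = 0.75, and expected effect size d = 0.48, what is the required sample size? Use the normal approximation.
n = 74 per group

Sample size formula (two-sample t-test, normal approximation):
n = 2 · ((z_{α/2} + z_β) / d)²

z_{α/2} = 2.241 (for α = 0.025, two-sided)
z_β = 0.674 (for power = 0.75)
d = 0.48

n = 2 · ((2.241 + 0.674) / 0.48)²
n = 2 · (6.073)²
n ≈ 73.76
Round up to the next whole number: n = 74 per group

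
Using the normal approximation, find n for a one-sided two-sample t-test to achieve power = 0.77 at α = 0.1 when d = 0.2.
n = 205 per group

Sample size formula (two-sample t-test, normal approximation):
n = 2 · ((z_α + z_β) / d)²

z_α = 1.282 (for α = 0.1, one-sided)
z_β = 0.739 (for power = 0.77)
d = 0.2

n = 2 · ((1.282 + 0.739) / 0.2)²
n = 2 · (10.105)²
n ≈ 204.22
Round up to the next whole number: n = 205 per group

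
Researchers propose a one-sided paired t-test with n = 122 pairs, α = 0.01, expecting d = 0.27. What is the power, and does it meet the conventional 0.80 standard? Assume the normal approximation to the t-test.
Power ≈ 0.74; the study is underpowered (power < 0.80)

Power calculation (paired t-test, normal approximation):
z_β = d · √n - z_α
z_β = 0.27 · √122 - 2.326
z_β = 0.27 · 11.045 - 2.326
z_β = 0.656

Power = Φ(z_β) = Φ(0.656) ≈ 0.744

Effect size d = 0.27 is small by Cohen's convention (0.2/0.5/0.8).

Threshold: power ≥ 0.80 is conventionally adequate.
Power ≈ 0.74 → the study is underpowered (power < 0.80).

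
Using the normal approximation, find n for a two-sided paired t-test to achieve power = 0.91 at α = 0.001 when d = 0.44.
n = 111 pairs

Sample size formula (paired t-test, normal approximation):
n = ((z_{α/2} + z_β) / d)²

z_{α/2} = 3.291 (for α = 0.001, two-sided)
z_β = 1.341 (for power = 0.91)
d = 0.44

n = ((3.291 + 1.341) / 0.44)²
n = (10.527)²
n ≈ 110.82
Round up to the next whole number: n = 111 pairs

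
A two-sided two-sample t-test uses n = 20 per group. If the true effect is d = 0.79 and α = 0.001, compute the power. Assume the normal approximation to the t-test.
Power ≈ 0.21

Power calculation (two-sample t-test, normal approximation):
z_β = d · √(n/2) - z_{α/2}
z_β = 0.79 · √(20/2) - 3.291
z_β = 0.79 · 3.162 - 3.291
z_β = -0.792

Power = Φ(z_β) = Φ(-0.792) ≈ 0.214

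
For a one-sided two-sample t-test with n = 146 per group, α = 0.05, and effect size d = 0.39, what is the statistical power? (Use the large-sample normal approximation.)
Power ≈ 0.95

Power calculation (two-sample t-test, normal approximation):
z_β = d · √(n/2) - z_α
z_β = 0.39 · √(146/2) - 1.645
z_β = 0.39 · 8.544 - 1.645
z_β = 1.687

Power = Φ(z_β) = Φ(1.687) ≈ 0.954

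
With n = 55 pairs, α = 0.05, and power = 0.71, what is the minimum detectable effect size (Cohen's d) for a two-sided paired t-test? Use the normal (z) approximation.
d ≈ 0.34

Minimum detectable effect (paired t-test, normal approximation):
d = (z_{α/2} + z_β) / √n
d = (1.960 + 0.553) / √55
d = 2.513 / 7.416
d ≈ 0.34

By Cohen's convention (0.2 small / 0.5 medium / 0.8 large): small effect.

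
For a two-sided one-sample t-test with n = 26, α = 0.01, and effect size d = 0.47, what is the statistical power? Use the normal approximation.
Power ≈ 0.43

Power calculation (one-sample t-test, normal approximation):
z_β = d · √n - z_{α/2}
z_β = 0.47 · √26 - 2.576
z_β = 0.47 · 5.099 - 2.576
z_β = -0.179

Power = Φ(z_β) = Φ(-0.179) ≈ 0.429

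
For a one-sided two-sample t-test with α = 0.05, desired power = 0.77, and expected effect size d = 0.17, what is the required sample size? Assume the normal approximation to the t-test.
n = 394 per group

Sample size formula (two-sample t-test, normal approximation):
n = 2 · ((z_α + z_β) / d)²

z_α = 1.645 (for α = 0.05, one-sided)
z_β = 0.739 (for power = 0.77)
d = 0.17

n = 2 · ((1.645 + 0.739) / 0.17)²
n = 2 · (14.024)²
n ≈ 393.35
Round up to the next whole number: n = 394 per group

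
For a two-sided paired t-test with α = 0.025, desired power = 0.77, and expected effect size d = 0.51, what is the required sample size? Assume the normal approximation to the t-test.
n = 35 pairs

Sample size formula (paired t-test, normal approximation):
n = ((z_{α/2} + z_β) / d)²

z_{α/2} = 2.241 (for α = 0.025, two-sided)
z_β = 0.739 (for power = 0.77)
d = 0.51

n = ((2.241 + 0.739) / 0.51)²
n = (5.843)²
n ≈ 34.14
Round up to the next whole number: n = 35 pairs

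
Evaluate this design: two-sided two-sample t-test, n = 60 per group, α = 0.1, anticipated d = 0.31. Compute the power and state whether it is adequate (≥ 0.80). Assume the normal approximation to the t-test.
Power ≈ 0.52; the study is underpowered (power < 0.80)

Power calculation (two-sample t-test, normal approximation):
z_β = d · √(n/2) - z_{α/2}
z_β = 0.31 · √(60/2) - 1.645
z_β = 0.31 · 5.477 - 1.645
z_β = 0.053

Power = Φ(z_β) = Φ(0.053) ≈ 0.521

Effect size d = 0.31 is small by Cohen's convention (0.2/0.5/0.8).

Threshold: power ≥ 0.80 is conventionally adequate.
Power ≈ 0.52 → the study is underpowered (power < 0.80).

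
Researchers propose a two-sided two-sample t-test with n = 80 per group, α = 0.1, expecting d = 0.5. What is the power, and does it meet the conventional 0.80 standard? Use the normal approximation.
Power ≈ 0.94; the study is adequately powered (power ≥ 0.80)

Power calculation (two-sample t-test, normal approximation):
z_β = d · √(n/2) - z_{α/2}
z_β = 0.5 · √(80/2) - 1.645
z_β = 0.5 · 6.325 - 1.645
z_β = 1.517

Power = Φ(z_β) = Φ(1.517) ≈ 0.935

Effect size d = 0.5 is medium by Cohen's convention (0.2/0.5/0.8).

Threshold: power ≥ 0.80 is conventionally adequate.
Power ≈ 0.94 → the study is adequately powered (power ≥ 0.80).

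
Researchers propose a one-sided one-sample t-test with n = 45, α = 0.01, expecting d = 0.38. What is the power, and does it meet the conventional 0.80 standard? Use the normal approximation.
Power ≈ 0.59; the study is underpowered (power < 0.80)

Power calculation (one-sample t-test, normal approximation):
z_β = d · √n - z_α
z_β = 0.38 · √45 - 2.326
z_β = 0.38 · 6.708 - 2.326
z_β = 0.223

Power = Φ(z_β) = Φ(0.223) ≈ 0.588

Effect size d = 0.38 is small by Cohen's convention (0.2/0.5/0.8).

Threshold: power ≥ 0.80 is conventionally adequate.
Power ≈ 0.59 → the study is underpowered (power < 0.80).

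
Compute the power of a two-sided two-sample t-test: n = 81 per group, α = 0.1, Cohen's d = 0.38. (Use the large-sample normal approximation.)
Power ≈ 0.78

Power calculation (two-sample t-test, normal approximation):
z_β = d · √(n/2) - z_{α/2}
z_β = 0.38 · √(81/2) - 1.645
z_β = 0.38 · 6.364 - 1.645
z_β = 0.773

Power = Φ(z_β) = Φ(0.773) ≈ 0.780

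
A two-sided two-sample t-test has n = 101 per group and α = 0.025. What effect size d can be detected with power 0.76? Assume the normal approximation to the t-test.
d ≈ 0.41

Minimum detectable effect (two-sample t-test, normal approximation):
d = (z_{α/2} + z_β) / √(n/2)
d = (2.241 + 0.706) / √(101/2)
d = 2.948 / 7.106
d ≈ 0.41

By Cohen's convention (0.2 small / 0.5 medium / 0.8 large): small effect.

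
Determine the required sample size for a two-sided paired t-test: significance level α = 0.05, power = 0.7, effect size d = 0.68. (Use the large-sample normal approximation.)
n = 14 pairs

Sample size formula (paired t-test, normal approximation):
n = ((z_{α/2} + z_β) / d)²

z_{α/2} = 1.960 (for α = 0.05, two-sided)
z_β = 0.524 (for power = 0.7)
d = 0.68

n = ((1.960 + 0.524) / 0.68)²
n = (3.653)²
n ≈ 13.34
Round up to the next whole number: n = 14 pairs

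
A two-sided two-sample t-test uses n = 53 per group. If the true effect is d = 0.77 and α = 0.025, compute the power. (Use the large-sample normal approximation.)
Power ≈ 0.96

Power calculation (two-sample t-test, normal approximation):
z_β = d · √(n/2) - z_{α/2}
z_β = 0.77 · √(53/2) - 2.241
z_β = 0.77 · 5.148 - 2.241
z_β = 1.722

Power = Φ(z_β) = Φ(1.722) ≈ 0.958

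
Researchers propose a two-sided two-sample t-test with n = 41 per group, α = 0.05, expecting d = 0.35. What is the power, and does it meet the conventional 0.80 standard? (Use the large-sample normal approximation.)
Power ≈ 0.35; the study is underpowered (power < 0.80)

Power calculation (two-sample t-test, normal approximation):
z_β = d · √(n/2) - z_{α/2}
z_β = 0.35 · √(41/2) - 1.960
z_β = 0.35 · 4.528 - 1.960
z_β = -0.375

Power = Φ(z_β) = Φ(-0.375) ≈ 0.354

Effect size d = 0.35 is small by Cohen's convention (0.2/0.5/0.8).

Threshold: power ≥ 0.80 is conventionally adequate.
Power ≈ 0.35 → the study is underpowered (power < 0.80).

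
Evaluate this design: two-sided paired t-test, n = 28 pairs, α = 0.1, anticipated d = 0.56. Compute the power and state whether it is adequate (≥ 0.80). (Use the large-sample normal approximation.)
Power ≈ 0.91; the study is adequately powered (power ≥ 0.80)

Power calculation (paired t-test, normal approximation):
z_β = d · √n - z_{α/2}
z_β = 0.56 · √28 - 1.645
z_β = 0.56 · 5.292 - 1.645
z_β = 1.318

Power = Φ(z_β) = Φ(1.318) ≈ 0.906

Effect size d = 0.56 is medium by Cohen's convention (0.2/0.5/0.8).

Threshold: power ≥ 0.80 is conventionally adequate.
Power ≈ 0.91 → the study is adequately powered (power ≥ 0.80).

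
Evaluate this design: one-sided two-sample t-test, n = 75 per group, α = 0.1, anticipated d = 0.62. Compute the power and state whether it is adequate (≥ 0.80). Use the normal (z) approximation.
Power ≈ 0.99; the study is adequately powered (power ≥ 0.80)

Power calculation (two-sample t-test, normal approximation):
z_β = d · √(n/2) - z_α
z_β = 0.62 · √(75/2) - 1.282
z_β = 0.62 · 6.124 - 1.282
z_β = 2.515

Power = Φ(z_β) = Φ(2.515) ≈ 0.994

Effect size d = 0.62 is medium by Cohen's convention (0.2/0.5/0.8).

Threshold: power ≥ 0.80 is conventionally adequate.
Power ≈ 0.99 → the study is adequately powered (power ≥ 0.80).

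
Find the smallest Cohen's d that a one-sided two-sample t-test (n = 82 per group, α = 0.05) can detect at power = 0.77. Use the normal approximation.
d ≈ 0.37

Minimum detectable effect (two-sample t-test, normal approximation):
d = (z_α + z_β) / √(n/2)
d = (1.645 + 0.739) / √(82/2)
d = 2.384 / 6.403
d ≈ 0.37

By Cohen's convention (0.2 small / 0.5 medium / 0.8 large): small effect.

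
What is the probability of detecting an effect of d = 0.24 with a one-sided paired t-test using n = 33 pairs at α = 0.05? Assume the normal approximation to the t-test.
Power ≈ 0.40

Power calculation (paired t-test, normal approximation):
z_β = d · √n - z_α
z_β = 0.24 · √33 - 1.645
z_β = 0.24 · 5.745 - 1.645
z_β = -0.266

Power = Φ(z_β) = Φ(-0.266) ≈ 0.395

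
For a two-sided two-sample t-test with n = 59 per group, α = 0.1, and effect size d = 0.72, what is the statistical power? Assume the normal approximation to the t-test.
Power ≈ 0.99

Power calculation (two-sample t-test, normal approximation):
z_β = d · √(n/2) - z_{α/2}
z_β = 0.72 · √(59/2) - 1.645
z_β = 0.72 · 5.431 - 1.645
z_β = 2.266

Power = Φ(z_β) = Φ(2.266) ≈ 0.988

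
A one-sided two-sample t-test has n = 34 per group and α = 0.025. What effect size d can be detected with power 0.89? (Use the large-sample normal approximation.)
d ≈ 0.77

Minimum detectable effect (two-sample t-test, normal approximation):
d = (z_α + z_β) / √(n/2)
d = (1.960 + 1.227) / √(34/2)
d = 3.186 / 4.123
d ≈ 0.77

By Cohen's convention (0.2 small / 0.5 medium / 0.8 large): medium effect.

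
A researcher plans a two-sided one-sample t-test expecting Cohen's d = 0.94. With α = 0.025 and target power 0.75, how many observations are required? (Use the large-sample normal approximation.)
n = 10

Sample size formula (one-sample t-test, normal approximation):
n = ((z_{α/2} + z_β) / d)²

z_{α/2} = 2.241 (for α = 0.025, two-sided)
z_β = 0.674 (for power = 0.75)
d = 0.94

n = ((2.241 + 0.674) / 0.94)²
n = (3.101)²
n ≈ 9.62
Round up to the next whole number: n = 10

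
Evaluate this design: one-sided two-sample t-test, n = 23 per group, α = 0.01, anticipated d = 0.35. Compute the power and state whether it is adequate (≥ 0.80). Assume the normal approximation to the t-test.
Power ≈ 0.13; the study is underpowered (power < 0.80)

Power calculation (two-sample t-test, normal approximation):
z_β = d · √(n/2) - z_α
z_β = 0.35 · √(23/2) - 2.326
z_β = 0.35 · 3.391 - 2.326
z_β = -1.139

Power = Φ(z_β) = Φ(-1.139) ≈ 0.127

Effect size d = 0.35 is small by Cohen's convention (0.2/0.5/0.8).

Threshold: power ≥ 0.80 is conventionally adequate.
Power ≈ 0.13 → the study is underpowered (power < 0.80).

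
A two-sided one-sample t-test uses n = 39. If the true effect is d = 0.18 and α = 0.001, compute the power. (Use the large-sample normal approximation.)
Power ≈ 0.02

Power calculation (one-sample t-test, normal approximation):
z_β = d · √n - z_{α/2}
z_β = 0.18 · √39 - 3.291
z_β = 0.18 · 6.245 - 3.291
z_β = -2.166

Power = Φ(z_β) = Φ(-2.166) ≈ 0.015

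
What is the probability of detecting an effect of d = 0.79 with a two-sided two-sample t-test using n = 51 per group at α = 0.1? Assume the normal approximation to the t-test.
Power ≈ 0.99

Power calculation (two-sample t-test, normal approximation):
z_β = d · √(n/2) - z_{α/2}
z_β = 0.79 · √(51/2) - 1.645
z_β = 0.79 · 5.050 - 1.645
z_β = 2.344

Power = Φ(z_β) = Φ(2.344) ≈ 0.990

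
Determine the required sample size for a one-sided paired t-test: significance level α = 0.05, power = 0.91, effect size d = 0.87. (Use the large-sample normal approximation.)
n = 12 pairs

Sample size formula (paired t-test, normal approximation):
n = ((z_α + z_β) / d)²

z_α = 1.645 (for α = 0.05, one-sided)
z_β = 1.341 (for power = 0.91)
d = 0.87

n = ((1.645 + 1.341) / 0.87)²
n = (3.432)²
n ≈ 11.78
Round up to the next whole number: n = 12 pairs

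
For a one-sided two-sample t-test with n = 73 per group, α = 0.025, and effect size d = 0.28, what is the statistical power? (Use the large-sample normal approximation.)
Power ≈ 0.39

Power calculation (two-sample t-test, normal approximation):
z_β = d · √(n/2) - z_α
z_β = 0.28 · √(73/2) - 1.960
z_β = 0.28 · 6.042 - 1.960
z_β = -0.268

Power = Φ(z_β) = Φ(-0.268) ≈ 0.394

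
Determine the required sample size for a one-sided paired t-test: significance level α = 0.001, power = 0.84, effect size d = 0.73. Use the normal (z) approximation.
n = 32 pairs

Sample size formula (paired t-test, normal approximation):
n = ((z_α + z_β) / d)²

z_α = 3.090 (for α = 0.001, one-sided)
z_β = 0.994 (for power = 0.84)
d = 0.73

n = ((3.090 + 0.994) / 0.73)²
n = (5.595)²
n ≈ 31.30
Round up to the next whole number: n = 32 pairs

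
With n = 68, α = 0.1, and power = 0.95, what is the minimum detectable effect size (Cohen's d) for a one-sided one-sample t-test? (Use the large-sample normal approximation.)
d ≈ 0.35

Minimum detectable effect (one-sample t-test, normal approximation):
d = (z_α + z_β) / √n
d = (1.282 + 1.645) / √68
d = 2.926 / 8.246
d ≈ 0.35

By Cohen's convention (0.2 small / 0.5 medium / 0.8 large): small effect.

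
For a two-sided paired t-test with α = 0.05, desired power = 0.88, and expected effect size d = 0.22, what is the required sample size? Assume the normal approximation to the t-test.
n = 204 pairs

Sample size formula (paired t-test, normal approximation):
n = ((z_{α/2} + z_β) / d)²

z_{α/2} = 1.960 (for α = 0.05, two-sided)
z_β = 1.175 (for power = 0.88)
d = 0.22

n = ((1.960 + 1.175) / 0.22)²
n = (14.250)²
n ≈ 203.06
Round up to the next whole number: n = 204 pairs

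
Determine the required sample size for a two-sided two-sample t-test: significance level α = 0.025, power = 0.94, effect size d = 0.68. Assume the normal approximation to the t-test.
n = 63 per group

Sample size formula (two-sample t-test, normal approximation):
n = 2 · ((z_{α/2} + z_β) / d)²

z_{α/2} = 2.241 (for α = 0.025, two-sided)
z_β = 1.555 (for power = 0.94)
d = 0.68

n = 2 · ((2.241 + 1.555) / 0.68)²
n = 2 · (5.582)²
n ≈ 62.32
Round up to the next whole number: n = 63 per group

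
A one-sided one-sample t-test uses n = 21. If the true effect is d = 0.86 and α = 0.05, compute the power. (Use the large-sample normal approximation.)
Power ≈ 0.99

Power calculation (one-sample t-test, normal approximation):
z_β = d · √n - z_α
z_β = 0.86 · √21 - 1.645
z_β = 0.86 · 4.583 - 1.645
z_β = 2.296

Power = Φ(z_β) = Φ(2.296) ≈ 0.989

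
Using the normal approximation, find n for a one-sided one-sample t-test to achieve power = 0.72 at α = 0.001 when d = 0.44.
n = 70

Sample size formula (one-sample t-test, normal approximation):
n = ((z_α + z_β) / d)²

z_α = 3.090 (for α = 0.001, one-sided)
z_β = 0.583 (for power = 0.72)
d = 0.44

n = ((3.090 + 0.583) / 0.44)²
n = (8.348)²
n ≈ 69.69
Round up to the next whole number: n = 70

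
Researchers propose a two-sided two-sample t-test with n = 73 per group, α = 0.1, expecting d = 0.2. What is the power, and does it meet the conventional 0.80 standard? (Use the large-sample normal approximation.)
Power ≈ 0.33; the study is underpowered (power < 0.80)

Power calculation (two-sample t-test, normal approximation):
z_β = d · √(n/2) - z_{α/2}
z_β = 0.2 · √(73/2) - 1.645
z_β = 0.2 · 6.042 - 1.645
z_β = -0.437

Power = Φ(z_β) = Φ(-0.437) ≈ 0.331

Effect size d = 0.2 is small by Cohen's convention (0.2/0.5/0.8).

Threshold: power ≥ 0.80 is conventionally adequate.
Power ≈ 0.33 → the study is underpowered (power < 0.80).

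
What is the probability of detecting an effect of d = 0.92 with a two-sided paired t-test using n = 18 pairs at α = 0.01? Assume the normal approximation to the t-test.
Power ≈ 0.91

Power calculation (paired t-test, normal approximation):
z_β = d · √n - z_{α/2}
z_β = 0.92 · √18 - 2.576
z_β = 0.92 · 4.243 - 2.576
z_β = 1.327

Power = Φ(z_β) = Φ(1.327) ≈ 0.908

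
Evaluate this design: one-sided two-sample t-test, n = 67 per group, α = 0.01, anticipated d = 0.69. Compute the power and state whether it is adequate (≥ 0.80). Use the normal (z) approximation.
Power ≈ 0.95; the study is adequately powered (power ≥ 0.80)

Power calculation (two-sample t-test, normal approximation):
z_β = d · √(n/2) - z_α
z_β = 0.69 · √(67/2) - 2.326
z_β = 0.69 · 5.788 - 2.326
z_β = 1.667

Power = Φ(z_β) = Φ(1.667) ≈ 0.952

Effect size d = 0.69 is medium by Cohen's convention (0.2/0.5/0.8).

Threshold: power ≥ 0.80 is conventionally adequate.
Power ≈ 0.95 → the study is adequately powered (power ≥ 0.80).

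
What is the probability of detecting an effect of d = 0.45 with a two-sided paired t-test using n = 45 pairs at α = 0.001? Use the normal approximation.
Power ≈ 0.39

Power calculation (paired t-test, normal approximation):
z_β = d · √n - z_{α/2}
z_β = 0.45 · √45 - 3.291
z_β = 0.45 · 6.708 - 3.291
z_β = -0.272

Power = Φ(z_β) = Φ(-0.272) ≈ 0.393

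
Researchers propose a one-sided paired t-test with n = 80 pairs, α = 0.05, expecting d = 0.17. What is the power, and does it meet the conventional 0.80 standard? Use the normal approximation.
Power ≈ 0.45; the study is underpowered (power < 0.80)

Power calculation (paired t-test, normal approximation):
z_β = d · √n - z_α
z_β = 0.17 · √80 - 1.645
z_β = 0.17 · 8.944 - 1.645
z_β = -0.124

Power = Φ(z_β) = Φ(-0.124) ≈ 0.451

Effect size d = 0.17 is very small by Cohen's convention (0.2/0.5/0.8).

Threshold: power ≥ 0.80 is conventionally adequate.
Power ≈ 0.45 → the study is underpowered (power < 0.80).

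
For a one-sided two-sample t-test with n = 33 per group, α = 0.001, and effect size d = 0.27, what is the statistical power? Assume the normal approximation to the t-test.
Power ≈ 0.02

Power calculation (two-sample t-test, normal approximation):
z_β = d · √(n/2) - z_α
z_β = 0.27 · √(33/2) - 3.090
z_β = 0.27 · 4.062 - 3.090
z_β = -1.993

Power = Φ(z_β) = Φ(-1.993) ≈ 0.023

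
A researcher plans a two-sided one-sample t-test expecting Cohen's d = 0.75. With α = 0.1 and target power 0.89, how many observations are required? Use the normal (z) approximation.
n = 15

Sample size formula (one-sample t-test, normal approximation):
n = ((z_{α/2} + z_β) / d)²

z_{α/2} = 1.645 (for α = 0.1, two-sided)
z_β = 1.227 (for power = 0.89)
d = 0.75

n = ((1.645 + 1.227) / 0.75)²
n = (3.829)²
n ≈ 14.66
Round up to the next whole number: n = 15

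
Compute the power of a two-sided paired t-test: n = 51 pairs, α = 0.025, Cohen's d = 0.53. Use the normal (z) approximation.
Power ≈ 0.94

Power calculation (paired t-test, normal approximation):
z_β = d · √n - z_{α/2}
z_β = 0.53 · √51 - 2.241
z_β = 0.53 · 7.141 - 2.241
z_β = 1.544

Power = Φ(z_β) = Φ(1.544) ≈ 0.939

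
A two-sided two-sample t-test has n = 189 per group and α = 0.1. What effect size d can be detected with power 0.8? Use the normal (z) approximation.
d ≈ 0.26

Minimum detectable effect (two-sample t-test, normal approximation):
d = (z_{α/2} + z_β) / √(n/2)
d = (1.645 + 0.842) / √(189/2)
d = 2.486 / 9.721
d ≈ 0.26

By Cohen's convention (0.2 small / 0.5 medium / 0.8 large): small effect.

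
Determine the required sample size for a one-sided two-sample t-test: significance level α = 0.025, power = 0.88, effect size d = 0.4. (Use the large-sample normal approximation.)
n = 123 per group

Sample size formula (two-sample t-test, normal approximation):
n = 2 · ((z_α + z_β) / d)²

z_α = 1.960 (for α = 0.025, one-sided)
z_β = 1.175 (for power = 0.88)
d = 0.4

n = 2 · ((1.960 + 1.175) / 0.4)²
n = 2 · (7.838)²
n ≈ 122.87
Round up to the next whole number: n = 123 per group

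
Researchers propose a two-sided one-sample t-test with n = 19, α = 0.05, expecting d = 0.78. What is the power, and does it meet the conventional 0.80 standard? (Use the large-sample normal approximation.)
Power ≈ 0.93; the study is adequately powered (power ≥ 0.80)

Power calculation (one-sample t-test, normal approximation):
z_β = d · √n - z_{α/2}
z_β = 0.78 · √19 - 1.960
z_β = 0.78 · 4.359 - 1.960
z_β = 1.440

Power = Φ(z_β) = Φ(1.440) ≈ 0.925

Effect size d = 0.78 is medium by Cohen's convention (0.2/0.5/0.8).

Threshold: power ≥ 0.80 is conventionally adequate.
Power ≈ 0.93 → the study is adequately powered (power ≥ 0.80).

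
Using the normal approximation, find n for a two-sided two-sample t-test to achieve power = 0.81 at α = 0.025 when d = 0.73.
n = 37 per group

Sample size formula (two-sample t-test, normal approximation):
n = 2 · ((z_{α/2} + z_β) / d)²

z_{α/2} = 2.241 (for α = 0.025, two-sided)
z_β = 0.878 (for power = 0.81)
d = 0.73

n = 2 · ((2.241 + 0.878) / 0.73)²
n = 2 · (4.273)²
n ≈ 36.52
Round up to the next whole number: n = 37 per group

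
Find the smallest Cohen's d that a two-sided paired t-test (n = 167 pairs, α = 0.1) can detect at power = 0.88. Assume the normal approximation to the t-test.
d ≈ 0.22

Minimum detectable effect (paired t-test, normal approximation):
d = (z_{α/2} + z_β) / √n
d = (1.645 + 1.175) / √167
d = 2.820 / 12.923
d ≈ 0.22

By Cohen's convention (0.2 small / 0.5 medium / 0.8 large): small effect.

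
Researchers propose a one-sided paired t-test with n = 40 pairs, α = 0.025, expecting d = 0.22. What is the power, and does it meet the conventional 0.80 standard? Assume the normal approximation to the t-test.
Power ≈ 0.28; the study is underpowered (power < 0.80)

Power calculation (paired t-test, normal approximation):
z_β = d · √n - z_α
z_β = 0.22 · √40 - 1.960
z_β = 0.22 · 6.325 - 1.960
z_β = -0.569

Power = Φ(z_β) = Φ(-0.569) ≈ 0.285

Effect size d = 0.22 is small by Cohen's convention (0.2/0.5/0.8).

Threshold: power ≥ 0.80 is conventionally adequate.
Power ≈ 0.28 → the study is underpowered (power < 0.80).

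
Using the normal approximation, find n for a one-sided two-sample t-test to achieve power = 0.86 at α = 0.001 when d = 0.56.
n = 111 per group

Sample size formula (two-sample t-test, normal approximation):
n = 2 · ((z_α + z_β) / d)²

z_α = 3.090 (for α = 0.001, one-sided)
z_β = 1.080 (for power = 0.86)
d = 0.56

n = 2 · ((3.090 + 1.080) / 0.56)²
n = 2 · (7.446)²
n ≈ 110.89
Round up to the next whole number: n = 111 per group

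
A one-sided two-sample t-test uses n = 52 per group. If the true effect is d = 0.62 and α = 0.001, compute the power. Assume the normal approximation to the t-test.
Power ≈ 0.53

Power calculation (two-sample t-test, normal approximation):
z_β = d · √(n/2) - z_α
z_β = 0.62 · √(52/2) - 3.090
z_β = 0.62 · 5.099 - 3.090
z_β = 0.071

Power = Φ(z_β) = Φ(0.071) ≈ 0.528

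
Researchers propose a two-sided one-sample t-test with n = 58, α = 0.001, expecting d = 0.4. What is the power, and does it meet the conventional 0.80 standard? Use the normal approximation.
Power ≈ 0.40; the study is underpowered (power < 0.80)

Power calculation (one-sample t-test, normal approximation):
z_β = d · √n - z_{α/2}
z_β = 0.4 · √58 - 3.291
z_β = 0.4 · 7.616 - 3.291
z_β = -0.244

Power = Φ(z_β) = Φ(-0.244) ≈ 0.404

Effect size d = 0.4 is small by Cohen's convention (0.2/0.5/0.8).

Threshold: power ≥ 0.80 is conventionally adequate.
Power ≈ 0.40 → the study is underpowered (power < 0.80).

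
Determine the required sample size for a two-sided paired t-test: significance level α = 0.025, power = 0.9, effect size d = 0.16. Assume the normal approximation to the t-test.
n = 485 pairs

Sample size formula (paired t-test, normal approximation):
n = ((z_{α/2} + z_β) / d)²

z_{α/2} = 2.241 (for α = 0.025, two-sided)
z_β = 1.282 (for power = 0.9)
d = 0.16

n = ((2.241 + 1.282) / 0.16)²
n = (22.019)²
n ≈ 484.84
Round up to the next whole number: n = 485 pairs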